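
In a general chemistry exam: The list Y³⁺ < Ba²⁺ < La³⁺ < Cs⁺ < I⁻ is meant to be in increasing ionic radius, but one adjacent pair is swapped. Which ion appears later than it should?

La³⁺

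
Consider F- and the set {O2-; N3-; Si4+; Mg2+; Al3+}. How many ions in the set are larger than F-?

These species are isoelectronic with 10 electrons. The only difference is the number of protons: Si4+ (Z=14), Al3+ (Z=13), Mg2+ (Z=12), F- (Z=9), O2- (Z=8), N3- (Z=7). The strongest nuclear pull (Si4+) gives the smallest ion.
Ordering all of them (including F-) by radius gives Si4+ < Al3+ < Mg2+ < F- < O2- < N3-. That's 2.

2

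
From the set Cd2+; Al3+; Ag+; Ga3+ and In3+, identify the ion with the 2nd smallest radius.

Work out protons and electrons: Al3+: 10 e⁻, Z=13, Ga3+: 28 e⁻, Z=31, In3+: 46 e⁻, Z=49, Cd2+: 46 e⁻, Z=48, Ag+: 46 e⁻, Z=47. Al3+ < Ga3+ (same group, 1 shell fewer); Ga3+ < In3+ (same group, period 4 vs 5); In3+ < Cd2+ (isoelectronic, higher Z=49 is smaller); Cd2+ < Ag+ (isoelectronic, higher Z=48 is smaller).
So the order is Al3+ < Ga3+ < In3+ < Cd2+ < Ag+; the 2nd-smallest ion is Ga3+.

Ga3+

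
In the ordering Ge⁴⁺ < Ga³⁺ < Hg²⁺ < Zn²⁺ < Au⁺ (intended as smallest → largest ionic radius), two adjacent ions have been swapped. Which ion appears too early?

Check each adjacent pair. Hg²⁺ and Zn²⁺ are reversed: Zn²⁺ and Hg²⁺ are in one column with the same charge; the lighter period-4 ion has 2 fewer shells and is smaller. No other neighbouring pair contradicts the periodic trends, so Hg²⁺ is the ion listed too early.

Hg²⁺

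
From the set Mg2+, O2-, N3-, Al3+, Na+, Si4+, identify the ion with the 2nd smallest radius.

Al3+

These species are isoelectronic with 10 electrons. The only difference is the number of protons: Si4+ (Z=14), Al3+ (Z=13), Mg2+ (Z=12), Na+ (Z=11), O2- (Z=8), N3- (Z=7). The strongest nuclear pull (Si4+) gives the smallest ion.
Ordering: Si4+ < Al3+ < Mg2+ < Na+ < O2- < N3-. The 2nd smallest is Al3+.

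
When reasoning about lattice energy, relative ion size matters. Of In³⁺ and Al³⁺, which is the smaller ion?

Same group, same charge. Going down the group adds an extra shell of electrons, so the ion gets larger: Al³⁺ is highest in the group and smallest.

Al³⁺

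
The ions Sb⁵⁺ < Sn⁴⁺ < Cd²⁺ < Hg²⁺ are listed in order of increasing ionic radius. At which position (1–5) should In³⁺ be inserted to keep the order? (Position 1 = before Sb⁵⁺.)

3

Work out protons and electrons: Sb⁵⁺: 46 e⁻, Z=51, Sn⁴⁺: 46 e⁻, Z=50, In³⁺: 46 e⁻, Z=49, Cd²⁺: 46 e⁻, Z=48, Hg²⁺: 78 e⁻, Z=80. Sb⁵⁺ < Sn⁴⁺ (isoelectronic, higher Z=51 is smaller); Sn⁴⁺ < In³⁺ (isoelectronic, higher Z=50 is smaller); In³⁺ < Cd²⁺ (isoelectronic, higher Z=49 is smaller); Cd²⁺ < Hg²⁺ (same group, period 5 vs 6).
The complete sequence is Sb⁵⁺ < Sn⁴⁺ < In³⁺ < Cd²⁺ < Hg²⁺. In³⁺ sits at position 3.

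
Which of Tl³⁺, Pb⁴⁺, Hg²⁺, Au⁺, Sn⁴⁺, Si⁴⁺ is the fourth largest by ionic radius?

Pb⁴⁺

Tabulating Z and e⁻: Si⁴⁺ (Z=14, 10 e⁻), Sn⁴⁺ (Z=50, 46 e⁻), Pb⁴⁺ (Z=82, 78 e⁻), Tl³⁺ (Z=81, 78 e⁻), Hg²⁺ (Z=80, 78 e⁻), Au⁺ (Z=79, 78 e⁻). Si⁴⁺ < Sn⁴⁺ (same group, period 3 vs 5); Sn⁴⁺ < Pb⁴⁺ (same group, 1 shell fewer); Pb⁴⁺ < Tl³⁺ (isoelectronic, higher Z=82 is smaller); Tl³⁺ < Hg²⁺ (isoelectronic, higher Z=81 is smaller); Hg²⁺ < Au⁺ (isoelectronic, higher Z=80 is smaller).
Full ascending order: Si⁴⁺ < Sn⁴⁺ < Pb⁴⁺ < Tl³⁺ < Hg²⁺ < Au⁺. Counting from the largest, position 4 is Pb⁴⁺.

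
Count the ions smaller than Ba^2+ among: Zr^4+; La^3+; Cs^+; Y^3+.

3

First list Z and electron count for each: Zr^4+: 36 e⁻, Z=40, Y^3+: 36 e⁻, Z=39, La^3+: 54 e⁻, Z=57, Ba^2+: 54 e⁻, Z=56, Cs^+: 54 e⁻, Z=55. Zr^4+ < Y^3+ (both 36 e⁻, Z=40>39); Y^3+ < La^3+ (same group, 1 shell fewer); La^3+ < Ba^2+ (both 54 e⁻, Z=57>56); Ba^2+ < Cs^+ (both 54 e⁻, Z=56>55).
Overall: Zr^4+ < Y^3+ < La^3+ < Ba^2+ < Cs^+. Ba^2+ has 3 below it and 1 above. Count: 3.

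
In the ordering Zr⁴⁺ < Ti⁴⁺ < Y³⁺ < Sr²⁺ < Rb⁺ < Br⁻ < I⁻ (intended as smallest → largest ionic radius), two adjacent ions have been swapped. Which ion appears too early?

Zr⁴⁺

Compare adjacent ions: both in group 4 with the same charge; Ti⁴⁺ (period 4) has the smaller radius — yet in this increasing list Zr⁴⁺ sits before Ti⁴⁺. Nothing else is reversed, so Zr⁴⁺ should move one place to the right.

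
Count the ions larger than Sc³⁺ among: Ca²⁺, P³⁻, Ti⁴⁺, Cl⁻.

3

Each ion has 18 electrons. The ranking follows nuclear charge in reverse — greater Z gives a smaller radius. Ti⁴⁺ (Z=22), Sc³⁺ (Z=21), Ca²⁺ (Z=20), Cl⁻ (Z=17), P³⁻ (Z=15).
Placing each against Sc³⁺: smaller — Ti⁴⁺; larger — Ca²⁺, Cl⁻, P³⁻. Count: 3.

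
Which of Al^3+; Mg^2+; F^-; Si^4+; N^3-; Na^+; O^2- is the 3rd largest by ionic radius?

F^-

Isoelectronic series (10 e⁻ each). Size is set by nuclear charge: more protons means a smaller ion. Si^4+ (Z=14), Al^3+ (Z=13), Mg^2+ (Z=12), Na^+ (Z=11), F^- (Z=9), O^2- (Z=8), N^3- (Z=7).
So the order is Si^4+ < Al^3+ < Mg^2+ < Na^+ < F^- < O^2- < N^3-; the 3rd-largest ion is F^-.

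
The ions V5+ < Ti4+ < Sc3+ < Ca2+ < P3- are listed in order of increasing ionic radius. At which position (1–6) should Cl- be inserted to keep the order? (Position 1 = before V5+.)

5

These species are isoelectronic with 18 electrons. The only difference is the number of protons: V5+ (Z=23), Ti4+ (Z=22), Sc3+ (Z=21), Ca2+ (Z=20), Cl- (Z=17), P3- (Z=15). The strongest nuclear pull (V5+) gives the smallest ion.
Merged order: V5+ < Ti4+ < Sc3+ < Ca2+ < Cl- < P3- — Cl- is number 5.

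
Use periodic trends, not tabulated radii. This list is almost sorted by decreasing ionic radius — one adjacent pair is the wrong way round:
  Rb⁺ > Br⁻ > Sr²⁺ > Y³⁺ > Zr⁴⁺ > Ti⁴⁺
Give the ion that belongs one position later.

Rb⁺

Check each adjacent pair. Rb⁺ and Br⁻ are reversed: they are isoelectronic (36 e⁻) and Rb has more protons than Br (37 vs 35), making Rb⁺ smaller. No other neighbouring pair contradicts the periodic trends, so Rb⁺ is the ion listed too early.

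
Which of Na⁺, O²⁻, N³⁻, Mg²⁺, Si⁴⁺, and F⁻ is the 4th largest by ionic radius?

Na⁺

All of these have 10 electrons (isoelectronic). With the same electron cloud, the ion with the most protons pulls it in tightest. Nuclear charges: Si⁴⁺ (Z=14), Mg²⁺ (Z=12), Na⁺ (Z=11), F⁻ (Z=9), O²⁻ (Z=8), N³⁻ (Z=7). Highest Z is smallest.
Full ascending order: Si⁴⁺ < Mg²⁺ < Na⁺ < F⁻ < O²⁻ < N³⁻. Counting from the largest, position 4 is Na⁺.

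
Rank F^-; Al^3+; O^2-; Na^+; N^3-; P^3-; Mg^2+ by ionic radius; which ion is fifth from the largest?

Tabulating Z and e⁻: Al^3+ (Z=13, 10 e⁻), Mg^2+ (Z=12, 10 e⁻), Na^+ (Z=11, 10 e⁻), F^- (Z=9, 10 e⁻), O^2- (Z=8, 10 e⁻), N^3- (Z=7, 10 e⁻), P^3- (Z=15, 18 e⁻). Al^3+ < Mg^2+ (both 10 e⁻, Z=13>12); Mg^2+ < Na^+ (isoelectronic, higher Z=12 is smaller); Na^+ < F^- (both 10 e⁻, Z=11>9); F^- < O^2- (both 10 e⁻, Z=9>8); O^2- < N^3- (both 10 e⁻, Z=8>7); N^3- < P^3- (same group, period 2 vs 3).
So the order is Al^3+ < Mg^2+ < Na^+ < F^- < O^2- < N^3- < P^3-; the 5th-largest ion is Na^+.

Na^+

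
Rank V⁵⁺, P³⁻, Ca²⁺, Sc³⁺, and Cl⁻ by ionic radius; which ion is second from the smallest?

These species are isoelectronic with 18 electrons. The only difference is the number of protons: V⁵⁺ (Z=23), Sc³⁺ (Z=21), Ca²⁺ (Z=20), Cl⁻ (Z=17), P³⁻ (Z=15). The strongest nuclear pull (V⁵⁺) gives the smallest ion.
Ordering: V⁵⁺ < Sc³⁺ < Ca²⁺ < Cl⁻ < P³⁻. The second smallest is Sc³⁺.

Sc³⁺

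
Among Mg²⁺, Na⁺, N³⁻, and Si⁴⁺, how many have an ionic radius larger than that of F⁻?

1

Each ion has 10 electrons. The ranking follows nuclear charge in reverse — greater Z gives a smaller radius. Si⁴⁺ (Z=14), Mg²⁺ (Z=12), Na⁺ (Z=11), F⁻ (Z=9), N³⁻ (Z=7).
Relative to F⁻, the ions that are larger are N³⁻. So 1 is larger.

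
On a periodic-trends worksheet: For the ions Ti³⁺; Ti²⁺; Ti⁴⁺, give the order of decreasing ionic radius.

Ti²⁺ > Ti³⁺ > Ti⁴⁺

For a single element, ionic radius drops as positive charge rises — Ti⁴⁺ < Ti²⁺.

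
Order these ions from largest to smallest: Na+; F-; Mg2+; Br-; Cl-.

Br- > Cl- > F- > Na+ > Mg2+

Electron counts and nuclear charges: Mg2+ (Z=12, 10 e⁻), Na+ (Z=11, 10 e⁻), F- (Z=9, 10 e⁻), Cl- (Z=17, 18 e⁻), Br- (Z=35, 36 e⁻). Mg2+ < Na+ (isoelectronic, higher Z=12 is smaller); Na+ < F- (isoelectronic, higher Z=11 is smaller); F- < Cl- (same group, 1 shell fewer); Cl- < Br- (same group, period 3 vs 4).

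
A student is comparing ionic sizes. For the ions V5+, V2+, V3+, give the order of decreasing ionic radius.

For a single element, ionic radius drops as positive charge rises — V5+ < V2+.

V2+ > V3+ > V5+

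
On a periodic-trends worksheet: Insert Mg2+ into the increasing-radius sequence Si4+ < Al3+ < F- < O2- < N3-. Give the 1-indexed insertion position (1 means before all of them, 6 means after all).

3

All of these have 10 electrons (isoelectronic). With the same electron cloud, the ion with the most protons pulls it in tightest. Nuclear charges: Si4+ (Z=14), Al3+ (Z=13), Mg2+ (Z=12), F- (Z=9), O2- (Z=8), N3- (Z=7). Highest Z is smallest.
With Mg2+ included the full order is Si4+ < Al3+ < Mg2+ < F- < O2- < N3-, so it takes position 3.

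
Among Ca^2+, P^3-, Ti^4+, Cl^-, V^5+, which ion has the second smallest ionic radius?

Ti^4+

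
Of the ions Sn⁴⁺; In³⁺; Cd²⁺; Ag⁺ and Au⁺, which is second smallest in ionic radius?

Sn⁴⁺ (Z=50, 46 e⁻), In³⁺ (Z=49, 46 e⁻), Cd²⁺ (Z=48, 46 e⁻), Ag⁺ (Z=47, 46 e⁻), Au⁺ (Z=79, 78 e⁻). Sn⁴⁺ < In³⁺ (isoelectronic, higher Z=50 is smaller); In³⁺ < Cd²⁺ (both 46 e⁻, Z=49>48); Cd²⁺ < Ag⁺ (both 46 e⁻, Z=48>47); Ag⁺ < Au⁺ (same group, period 5 vs 6).
Ordering: Sn⁴⁺ < In³⁺ < Cd²⁺ < Ag⁺ < Au⁺. The second smallest is In³⁺.

In³⁺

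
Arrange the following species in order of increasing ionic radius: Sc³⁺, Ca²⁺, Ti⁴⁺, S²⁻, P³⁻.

These species are isoelectronic with 18 electrons. The only difference is the number of protons: Ti⁴⁺ (Z=22), Sc³⁺ (Z=21), Ca²⁺ (Z=20), S²⁻ (Z=16), P³⁻ (Z=15). The strongest nuclear pull (Ti⁴⁺) gives the smallest ion.

Ti⁴⁺ < Sc³⁺ < Ca²⁺ < S²⁻ < P³⁻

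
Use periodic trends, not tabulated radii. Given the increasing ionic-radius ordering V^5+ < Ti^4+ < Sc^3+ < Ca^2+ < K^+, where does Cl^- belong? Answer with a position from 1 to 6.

All of these have 18 electrons (isoelectronic). With the same electron cloud, the ion with the most protons pulls it in tightest. Nuclear charges: V^5+ (Z=23), Ti^4+ (Z=22), Sc^3+ (Z=21), Ca^2+ (Z=20), K^+ (Z=19), Cl^- (Z=17). Highest Z is smallest.
With Cl^- included the full order is V^5+ < Ti^4+ < Sc^3+ < Ca^2+ < K^+ < Cl^-, so it takes position 6.

6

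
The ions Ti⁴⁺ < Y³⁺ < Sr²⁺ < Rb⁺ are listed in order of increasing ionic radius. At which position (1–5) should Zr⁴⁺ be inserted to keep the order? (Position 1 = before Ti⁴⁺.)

2

Ti⁴⁺ (Z=22, 18 e⁻), Zr⁴⁺ (Z=40, 36 e⁻), Y³⁺ (Z=39, 36 e⁻), Sr²⁺ (Z=38, 36 e⁻), Rb⁺ (Z=37, 36 e⁻). Ti⁴⁺ < Zr⁴⁺ (same group, 1 shell fewer); Zr⁴⁺ < Y³⁺ (both 36 e⁻, Z=40>39); Y³⁺ < Sr²⁺ (isoelectronic, higher Z=39 is smaller); Sr²⁺ < Rb⁺ (isoelectronic, higher Z=38 is smaller).
Putting Zr⁴⁺ in gives Ti⁴⁺ < Zr⁴⁺ < Y³⁺ < Sr²⁺ < Rb⁺; it lands at slot 2.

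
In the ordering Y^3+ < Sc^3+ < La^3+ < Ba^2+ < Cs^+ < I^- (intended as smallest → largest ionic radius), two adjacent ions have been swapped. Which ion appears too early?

Y^3+

Compare adjacent ions: both in group 3 with the same charge; Sc^3+ (period 4) has the smaller radius — yet in this increasing list Y^3+ sits before Sc^3+. Nothing else is reversed, so Y^3+ should move one place to the right.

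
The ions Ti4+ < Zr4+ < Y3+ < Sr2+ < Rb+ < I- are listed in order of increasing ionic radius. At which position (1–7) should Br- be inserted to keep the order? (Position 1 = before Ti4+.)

Tabulating Z and e⁻: Ti4+: 18 e⁻, Z=22, Zr4+: 36 e⁻, Z=40, Y3+: 36 e⁻, Z=39, Sr2+: 36 e⁻, Z=38, Rb+: 36 e⁻, Z=37, Br-: 36 e⁻, Z=35, I-: 54 e⁻, Z=53. Ti4+ < Zr4+ (same group, 1 shell fewer); Zr4+ < Y3+ (isoelectronic, higher Z=40 is smaller); Y3+ < Sr2+ (both 36 e⁻, Z=39>38); Sr2+ < Rb+ (isoelectronic, higher Z=38 is smaller); Rb+ < Br- (isoelectronic, higher Z=37 is smaller); Br- < I- (same group, 1 shell fewer).
With Br- included the full order is Ti4+ < Zr4+ < Y3+ < Sr2+ < Rb+ < Br- < I-, so it takes position 6.

6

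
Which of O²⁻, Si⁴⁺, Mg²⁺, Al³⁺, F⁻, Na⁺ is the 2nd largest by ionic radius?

F⁻

Each ion has 10 electrons. The ranking follows nuclear charge in reverse — greater Z gives a smaller radius. Si⁴⁺ (Z=14), Al³⁺ (Z=13), Mg²⁺ (Z=12), Na⁺ (Z=11), F⁻ (Z=9), O²⁻ (Z=8).
That gives Si⁴⁺ < Al³⁺ < Mg²⁺ < Na⁺ < F⁻ < O²⁻. From the largest end, number 2 is F⁻.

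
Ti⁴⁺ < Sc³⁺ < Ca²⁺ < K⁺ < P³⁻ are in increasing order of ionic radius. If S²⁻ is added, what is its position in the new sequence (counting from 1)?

5

These species are isoelectronic with 18 electrons. The only difference is the number of protons: Ti⁴⁺ (Z=22), Sc³⁺ (Z=21), Ca²⁺ (Z=20), K⁺ (Z=19), S²⁻ (Z=16), P³⁻ (Z=15). The strongest nuclear pull (Ti⁴⁺) gives the smallest ion.
With S²⁻ included the full order is Ti⁴⁺ < Sc³⁺ < Ca²⁺ < K⁺ < S²⁻ < P³⁻, so it takes position 5.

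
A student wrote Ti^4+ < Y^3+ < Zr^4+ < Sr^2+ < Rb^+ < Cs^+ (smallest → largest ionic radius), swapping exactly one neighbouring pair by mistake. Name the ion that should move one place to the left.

Zr^4+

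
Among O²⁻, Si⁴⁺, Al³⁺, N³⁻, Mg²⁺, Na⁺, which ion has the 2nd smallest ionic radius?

Al³⁺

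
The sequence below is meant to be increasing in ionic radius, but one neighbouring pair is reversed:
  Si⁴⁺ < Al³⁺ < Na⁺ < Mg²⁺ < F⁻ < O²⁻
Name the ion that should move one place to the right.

Na⁺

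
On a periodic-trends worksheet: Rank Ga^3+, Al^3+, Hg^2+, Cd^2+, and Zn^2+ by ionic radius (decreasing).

Hg^2+ > Cd^2+ > Zn^2+ > Ga^3+ > Al^3+

First list Z and electron count for each: Al^3+ has 10 e⁻ (Z=13), Ga^3+ has 28 e⁻ (Z=31), Zn^2+ has 28 e⁻ (Z=30), Cd^2+ has 46 e⁻ (Z=48), Hg^2+ has 78 e⁻ (Z=80). Al^3+ < Ga^3+ (same group, period 3 vs 4); Ga^3+ < Zn^2+ (isoelectronic, higher Z=31 is smaller); Zn^2+ < Cd^2+ (same group, period 4 vs 5); Cd^2+ < Hg^2+ (same group, period 5 vs 6).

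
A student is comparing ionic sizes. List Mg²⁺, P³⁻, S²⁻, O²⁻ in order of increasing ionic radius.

Mg²⁺ (Z=12, 10 e⁻), O²⁻ (Z=8, 10 e⁻), S²⁻ (Z=16, 18 e⁻), P³⁻ (Z=15, 18 e⁻). Mg²⁺ < O²⁻ (isoelectronic, higher Z=12 is smaller); O²⁻ < S²⁻ (same group, 1 shell fewer); S²⁻ < P³⁻ (isoelectronic, higher Z=16 is smaller).

Mg²⁺ < O²⁻ < S²⁻ < P³⁻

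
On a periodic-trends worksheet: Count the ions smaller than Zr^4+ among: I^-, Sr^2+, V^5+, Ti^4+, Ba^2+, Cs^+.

2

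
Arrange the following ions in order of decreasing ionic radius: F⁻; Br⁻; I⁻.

All are in the same group with charge -1. Radius grows down the group as n (the outermost shell) increases.

I⁻ > Br⁻ > F⁻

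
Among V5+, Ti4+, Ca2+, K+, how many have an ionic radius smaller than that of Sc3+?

2

Isoelectronic series (18 e⁻ each). Size is set by nuclear charge: more protons means a smaller ion. V5+ (Z=23), Ti4+ (Z=22), Sc3+ (Z=21), Ca2+ (Z=20), K+ (Z=19).
Placing each against Sc3+: smaller — V5+, Ti4+; larger — Ca2+, K+. That's 2.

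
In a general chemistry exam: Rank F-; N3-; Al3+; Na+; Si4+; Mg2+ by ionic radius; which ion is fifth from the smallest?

F-

Isoelectronic series (10 e⁻ each). Size is set by nuclear charge: more protons means a smaller ion. Si4+ (Z=14), Al3+ (Z=13), Mg2+ (Z=12), Na+ (Z=11), F- (Z=9), N3- (Z=7).
Full ascending order: Si4+ < Al3+ < Mg2+ < Na+ < F- < N3-. Counting from the smallest, position 5 is F-.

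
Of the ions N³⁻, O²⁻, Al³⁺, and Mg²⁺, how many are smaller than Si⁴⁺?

0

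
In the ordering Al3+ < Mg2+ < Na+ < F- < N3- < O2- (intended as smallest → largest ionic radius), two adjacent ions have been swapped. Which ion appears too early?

Compare adjacent ions: O2- and N3- share 10 electrons; the higher nuclear charge on O (Z=8) contracts it more, so O2- < N3- — yet in this increasing list N3- sits before O2-. Nothing else is reversed, so N3- should move one place to the right.

N3-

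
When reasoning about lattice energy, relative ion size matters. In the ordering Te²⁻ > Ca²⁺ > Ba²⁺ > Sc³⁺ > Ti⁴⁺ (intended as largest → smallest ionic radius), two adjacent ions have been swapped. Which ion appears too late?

Ba²⁺

Check each adjacent pair. Ca²⁺ and Ba²⁺ are reversed: both in group 2 with the same charge; Ca²⁺ (period 4) has the smaller radius. No other neighbouring pair contradicts the periodic trends, so Ba²⁺ is the ion listed too late.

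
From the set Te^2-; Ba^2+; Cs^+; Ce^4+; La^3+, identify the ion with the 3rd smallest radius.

Ba^2+

Each ion has 54 electrons. The ranking follows nuclear charge in reverse — greater Z gives a smaller radius. Ce^4+ (Z=58), La^3+ (Z=57), Ba^2+ (Z=56), Cs^+ (Z=55), Te^2- (Z=52).
Ordering: Ce^4+ < La^3+ < Ba^2+ < Cs^+ < Te^2-. The 3rd smallest is Ba^2+.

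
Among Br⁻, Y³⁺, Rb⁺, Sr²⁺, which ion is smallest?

All of these have 36 electrons (isoelectronic). With the same electron cloud, the ion with the most protons pulls it in tightest. Nuclear charges: Y³⁺ (Z=39), Sr²⁺ (Z=38), Rb⁺ (Z=37), Br⁻ (Z=35). Highest Z is smallest.

Y³⁺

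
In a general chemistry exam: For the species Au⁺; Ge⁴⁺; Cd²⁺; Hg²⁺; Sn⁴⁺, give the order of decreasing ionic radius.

Au⁺ > Hg²⁺ > Cd²⁺ > Sn⁴⁺ > Ge⁴⁺

First list Z and electron count for each: Ge⁴⁺ has 28 e⁻ (Z=32), Sn⁴⁺ has 46 e⁻ (Z=50), Cd²⁺ has 46 e⁻ (Z=48), Hg²⁺ has 78 e⁻ (Z=80), Au⁺ has 78 e⁻ (Z=79). Ge⁴⁺ < Sn⁴⁺ (same group, 1 shell fewer); Sn⁴⁺ < Cd²⁺ (isoelectronic, higher Z=50 is smaller); Cd²⁺ < Hg²⁺ (same group, period 5 vs 6); Hg²⁺ < Au⁺ (isoelectronic, higher Z=80 is smaller).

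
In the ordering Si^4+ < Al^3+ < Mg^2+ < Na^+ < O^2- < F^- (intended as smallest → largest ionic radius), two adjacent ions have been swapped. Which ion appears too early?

The pair O^2-, F^- is the wrong way round — F^- and O^2- share 10 electrons; the higher nuclear charge on F (Z=9) contracts it more, so F^- < O^2-. All other adjacent pairs agree with periodic trends, so O^2- is the misplaced ion.

O^2-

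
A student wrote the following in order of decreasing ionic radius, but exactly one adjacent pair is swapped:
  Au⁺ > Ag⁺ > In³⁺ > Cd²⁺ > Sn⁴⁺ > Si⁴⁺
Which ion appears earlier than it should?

Check each adjacent pair. In³⁺ and Cd²⁺ are reversed: both have 46 electrons but Z(In)=49 > Z(Cd)=48, so In³⁺ should be the smaller of the two. No other neighbouring pair contradicts the periodic trends, so In³⁺ is the ion listed too early.

In³⁺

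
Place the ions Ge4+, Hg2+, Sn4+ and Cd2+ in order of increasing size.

Tabulating Z and e⁻: Ge4+: 28 e⁻, Z=32, Sn4+: 46 e⁻, Z=50, Cd2+: 46 e⁻, Z=48, Hg2+: 78 e⁻, Z=80. Ge4+ < Sn4+ (same group, 1 shell fewer); Sn4+ < Cd2+ (both 46 e⁻, Z=50>48); Cd2+ < Hg2+ (same group, period 5 vs 6).

Ge4+ < Sn4+ < Cd2+ < Hg2+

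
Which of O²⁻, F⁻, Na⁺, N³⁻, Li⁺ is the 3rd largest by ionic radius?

Tabulating Z and e⁻: Li⁺ has 2 e⁻ (Z=3), Na⁺ has 10 e⁻ (Z=11), F⁻ has 10 e⁻ (Z=9), O²⁻ has 10 e⁻ (Z=8), N³⁻ has 10 e⁻ (Z=7). Li⁺ < Na⁺ (same group, period 2 vs 3); Na⁺ < F⁻ (both 10 e⁻, Z=11>9); F⁻ < O²⁻ (both 10 e⁻, Z=9>8); O²⁻ < N³⁻ (isoelectronic, higher Z=8 is smaller).
So the order is Li⁺ < Na⁺ < F⁻ < O²⁻ < N³⁻; the 3rd-largest ion is F⁻.

F⁻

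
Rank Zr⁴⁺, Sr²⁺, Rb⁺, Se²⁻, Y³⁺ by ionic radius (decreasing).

Se²⁻ > Rb⁺ > Sr²⁺ > Y³⁺ > Zr⁴⁺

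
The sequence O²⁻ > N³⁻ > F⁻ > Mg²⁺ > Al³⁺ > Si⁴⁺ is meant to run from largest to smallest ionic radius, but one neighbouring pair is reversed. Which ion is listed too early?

O²⁻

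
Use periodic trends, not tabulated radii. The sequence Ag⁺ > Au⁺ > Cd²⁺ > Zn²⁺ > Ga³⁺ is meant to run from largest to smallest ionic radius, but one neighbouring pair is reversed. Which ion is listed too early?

Ag⁺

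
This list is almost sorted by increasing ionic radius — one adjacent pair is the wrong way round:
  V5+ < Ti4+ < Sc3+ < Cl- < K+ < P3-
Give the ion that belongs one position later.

Cl-

Scanning neighbour by neighbour, only Cl-/K+ violates a trend: both have 18 electrons but Z(K)=19 > Z(Cl)=17, so K+ should be the smaller of the two. That makes Cl- the one sitting a position early relative to where it belongs.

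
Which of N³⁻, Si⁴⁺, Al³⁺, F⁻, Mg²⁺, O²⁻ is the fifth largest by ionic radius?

Al³⁺

All of these have 10 electrons (isoelectronic). With the same electron cloud, the ion with the most protons pulls it in tightest. Nuclear charges: Si⁴⁺ (Z=14), Al³⁺ (Z=13), Mg²⁺ (Z=12), F⁻ (Z=9), O²⁻ (Z=8), N³⁻ (Z=7). Highest Z is smallest.
That gives Si⁴⁺ < Al³⁺ < Mg²⁺ < F⁻ < O²⁻ < N³⁻. From the largest end, number 5 is Al³⁺.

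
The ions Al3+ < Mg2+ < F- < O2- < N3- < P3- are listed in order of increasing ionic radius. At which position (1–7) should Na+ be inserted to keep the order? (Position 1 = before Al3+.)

3

Tabulating Z and e⁻: Al3+ (Z=13, 10 e⁻), Mg2+ (Z=12, 10 e⁻), Na+ (Z=11, 10 e⁻), F- (Z=9, 10 e⁻), O2- (Z=8, 10 e⁻), N3- (Z=7, 10 e⁻), P3- (Z=15, 18 e⁻). Al3+ < Mg2+ (isoelectronic, higher Z=13 is smaller); Mg2+ < Na+ (isoelectronic, higher Z=12 is smaller); Na+ < F- (isoelectronic, higher Z=11 is smaller); F- < O2- (isoelectronic, higher Z=9 is smaller); O2- < N3- (isoelectronic, higher Z=8 is smaller); N3- < P3- (same group, period 2 vs 3).
The complete sequence is Al3+ < Mg2+ < Na+ < F- < O2- < N3- < P3-. Na+ sits at position 3.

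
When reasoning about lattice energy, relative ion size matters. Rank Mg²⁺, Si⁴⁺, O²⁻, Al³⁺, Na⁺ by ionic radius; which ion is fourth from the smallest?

These species are isoelectronic with 10 electrons. The only difference is the number of protons: Si⁴⁺ (Z=14), Al³⁺ (Z=13), Mg²⁺ (Z=12), Na⁺ (Z=11), O²⁻ (Z=8). The strongest nuclear pull (Si⁴⁺) gives the smallest ion.
Ordering: Si⁴⁺ < Al³⁺ < Mg²⁺ < Na⁺ < O²⁻. The fourth smallest is Na⁺.

Na⁺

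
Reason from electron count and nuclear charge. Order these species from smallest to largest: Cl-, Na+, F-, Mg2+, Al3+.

Al3+: 10 e⁻, Z=13, Mg2+: 10 e⁻, Z=12, Na+: 10 e⁻, Z=11, F-: 10 e⁻, Z=9, Cl-: 18 e⁻, Z=17. Al3+ < Mg2+ (isoelectronic, higher Z=13 is smaller); Mg2+ < Na+ (both 10 e⁻, Z=12>11); Na+ < F- (isoelectronic, higher Z=11 is smaller); F- < Cl- (same group, period 2 vs 3).

Al3+ < Mg2+ < Na+ < F- < Cl-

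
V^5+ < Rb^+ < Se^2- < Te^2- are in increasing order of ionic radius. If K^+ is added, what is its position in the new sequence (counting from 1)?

2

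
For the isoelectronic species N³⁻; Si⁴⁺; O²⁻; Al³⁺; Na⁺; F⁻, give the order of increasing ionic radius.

These species are isoelectronic with 10 electrons. The only difference is the number of protons: Si⁴⁺ (Z=14), Al³⁺ (Z=13), Na⁺ (Z=11), F⁻ (Z=9), O²⁻ (Z=8), N³⁻ (Z=7). The strongest nuclear pull (Si⁴⁺) gives the smallest ion.

Si⁴⁺ < Al³⁺ < Na⁺ < F⁻ < O²⁻ < N³⁻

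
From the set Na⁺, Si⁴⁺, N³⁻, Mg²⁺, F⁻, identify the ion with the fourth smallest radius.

Each ion has 10 electrons. The ranking follows nuclear charge in reverse — greater Z gives a smaller radius. Si⁴⁺ (Z=14), Mg²⁺ (Z=12), Na⁺ (Z=11), F⁻ (Z=9), N³⁻ (Z=7).
So the order is Si⁴⁺ < Mg²⁺ < Na⁺ < F⁻ < N³⁻; the 4th-smallest ion is F⁻.

F⁻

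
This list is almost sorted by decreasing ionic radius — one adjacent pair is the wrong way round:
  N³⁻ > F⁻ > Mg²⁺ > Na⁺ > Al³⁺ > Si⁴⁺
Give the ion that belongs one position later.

Mg²⁺

Check each adjacent pair. Mg²⁺ and Na⁺ are reversed: they are isoelectronic (10 e⁻) and Mg has more protons than Na (12 vs 11), making Mg²⁺ smaller. No other neighbouring pair contradicts the periodic trends, so Mg²⁺ is the ion listed too early.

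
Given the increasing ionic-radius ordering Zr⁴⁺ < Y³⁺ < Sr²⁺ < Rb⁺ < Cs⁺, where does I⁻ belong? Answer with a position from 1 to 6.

6

Tabulating Z and e⁻: Zr⁴⁺ has 36 e⁻ (Z=40), Y³⁺ has 36 e⁻ (Z=39), Sr²⁺ has 36 e⁻ (Z=38), Rb⁺ has 36 e⁻ (Z=37), Cs⁺ has 54 e⁻ (Z=55), I⁻ has 54 e⁻ (Z=53). Zr⁴⁺ < Y³⁺ (both 36 e⁻, Z=40>39); Y³⁺ < Sr²⁺ (both 36 e⁻, Z=39>38); Sr²⁺ < Rb⁺ (both 36 e⁻, Z=38>37); Rb⁺ < Cs⁺ (same group, period 5 vs 6); Cs⁺ < I⁻ (both 54 e⁻, Z=55>53).
The complete sequence is Zr⁴⁺ < Y³⁺ < Sr²⁺ < Rb⁺ < Cs⁺ < I⁻. I⁻ sits at position 6.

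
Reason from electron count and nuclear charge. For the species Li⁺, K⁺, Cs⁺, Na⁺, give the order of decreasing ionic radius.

Same group, same charge. Going down the group adds an extra shell of electrons, so the ion gets larger: Li⁺ is highest in the group and smallest.

Cs⁺ > K⁺ > Na⁺ > Li⁺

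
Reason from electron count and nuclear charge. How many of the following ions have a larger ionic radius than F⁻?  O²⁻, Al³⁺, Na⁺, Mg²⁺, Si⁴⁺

Isoelectronic series (10 e⁻ each). Size is set by nuclear charge: more protons means a smaller ion. Si⁴⁺ (Z=14), Al³⁺ (Z=13), Mg²⁺ (Z=12), Na⁺ (Z=11), F⁻ (Z=9), O²⁻ (Z=8).
Relative to F⁻, the ions that are larger are O²⁻. So 1 is larger.

1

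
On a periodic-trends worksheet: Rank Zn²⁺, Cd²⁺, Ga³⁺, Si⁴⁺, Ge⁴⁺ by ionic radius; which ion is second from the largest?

Zn²⁺

Work out protons and electrons: Si⁴⁺ has 10 e⁻ (Z=14), Ge⁴⁺ has 28 e⁻ (Z=32), Ga³⁺ has 28 e⁻ (Z=31), Zn²⁺ has 28 e⁻ (Z=30), Cd²⁺ has 46 e⁻ (Z=48). Si⁴⁺ < Ge⁴⁺ (same group, period 3 vs 4); Ge⁴⁺ < Ga³⁺ (both 28 e⁻, Z=32>31); Ga³⁺ < Zn²⁺ (isoelectronic, higher Z=31 is smaller); Zn²⁺ < Cd²⁺ (same group, period 4 vs 5).
Ordering: Si⁴⁺ < Ge⁴⁺ < Ga³⁺ < Zn²⁺ < Cd²⁺. The second largest is Zn²⁺.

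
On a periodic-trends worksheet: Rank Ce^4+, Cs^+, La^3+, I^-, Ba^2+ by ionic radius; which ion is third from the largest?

Each ion has 54 electrons. The ranking follows nuclear charge in reverse — greater Z gives a smaller radius. Ce^4+ (Z=58), La^3+ (Z=57), Ba^2+ (Z=56), Cs^+ (Z=55), I^- (Z=53).
Ordering: Ce^4+ < La^3+ < Ba^2+ < Cs^+ < I^-. The third largest is Ba^2+.

Ba^2+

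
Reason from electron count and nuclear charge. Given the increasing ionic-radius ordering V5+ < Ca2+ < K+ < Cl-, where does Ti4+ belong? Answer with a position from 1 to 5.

2

These species are isoelectronic with 18 electrons. The only difference is the number of protons: V5+ (Z=23), Ti4+ (Z=22), Ca2+ (Z=20), K+ (Z=19), Cl- (Z=17). The strongest nuclear pull (V5+) gives the smallest ion.
Merged order: V5+ < Ti4+ < Ca2+ < K+ < Cl- — Ti4+ is number 2.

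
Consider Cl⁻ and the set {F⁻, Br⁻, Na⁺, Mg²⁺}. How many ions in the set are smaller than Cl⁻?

3

Electron counts and nuclear charges: Mg²⁺ has 10 e⁻ (Z=12), Na⁺ has 10 e⁻ (Z=11), F⁻ has 10 e⁻ (Z=9), Cl⁻ has 18 e⁻ (Z=17), Br⁻ has 36 e⁻ (Z=35). Mg²⁺ < Na⁺ (isoelectronic, higher Z=12 is smaller); Na⁺ < F⁻ (isoelectronic, higher Z=11 is smaller); F⁻ < Cl⁻ (same group, 1 shell fewer); Cl⁻ < Br⁻ (same group, period 3 vs 4).
Relative to Cl⁻, the ions that are smaller are Mg²⁺, Na⁺, F⁻. Count: 3.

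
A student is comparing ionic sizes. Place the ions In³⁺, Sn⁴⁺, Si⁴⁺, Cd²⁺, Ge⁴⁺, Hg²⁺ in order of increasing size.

Tabulating Z and e⁻: Si⁴⁺ (Z=14, 10 e⁻), Ge⁴⁺ (Z=32, 28 e⁻), Sn⁴⁺ (Z=50, 46 e⁻), In³⁺ (Z=49, 46 e⁻), Cd²⁺ (Z=48, 46 e⁻), Hg²⁺ (Z=80, 78 e⁻). Si⁴⁺ < Ge⁴⁺ (same group, 1 shell fewer); Ge⁴⁺ < Sn⁴⁺ (same group, 1 shell fewer); Sn⁴⁺ < In³⁺ (isoelectronic, higher Z=50 is smaller); In³⁺ < Cd²⁺ (both 46 e⁻, Z=49>48); Cd²⁺ < Hg²⁺ (same group, period 5 vs 6).

Si⁴⁺ < Ge⁴⁺ < Sn⁴⁺ < In³⁺ < Cd²⁺ < Hg²⁺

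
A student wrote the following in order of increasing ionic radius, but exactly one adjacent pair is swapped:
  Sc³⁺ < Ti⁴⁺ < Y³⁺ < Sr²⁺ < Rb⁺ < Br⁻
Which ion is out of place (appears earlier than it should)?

Sc³⁺

Check each adjacent pair. Sc³⁺ and Ti⁴⁺ are reversed: Ti⁴⁺ and Sc³⁺ share 18 electrons; the higher nuclear charge on Ti (Z=22) contracts it more, so Ti⁴⁺ < Sc³⁺. No other neighbouring pair contradicts the periodic trends, so Sc³⁺ is the ion listed too early.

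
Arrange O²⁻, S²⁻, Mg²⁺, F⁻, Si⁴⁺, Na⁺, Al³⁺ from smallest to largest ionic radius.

First list Z and electron count for each: Si⁴⁺: 10 e⁻, Z=14, Al³⁺: 10 e⁻, Z=13, Mg²⁺: 10 e⁻, Z=12, Na⁺: 10 e⁻, Z=11, F⁻: 10 e⁻, Z=9, O²⁻: 10 e⁻, Z=8, S²⁻: 18 e⁻, Z=16. Si⁴⁺ < Al³⁺ (isoelectronic, higher Z=14 is smaller); Al³⁺ < Mg²⁺ (both 10 e⁻, Z=13>12); Mg²⁺ < Na⁺ (isoelectronic, higher Z=12 is smaller); Na⁺ < F⁻ (both 10 e⁻, Z=11>9); F⁻ < O²⁻ (both 10 e⁻, Z=9>8); O²⁻ < S²⁻ (same group, period 2 vs 3).

Si⁴⁺ < Al³⁺ < Mg²⁺ < Na⁺ < F⁻ < O²⁻ < S²⁻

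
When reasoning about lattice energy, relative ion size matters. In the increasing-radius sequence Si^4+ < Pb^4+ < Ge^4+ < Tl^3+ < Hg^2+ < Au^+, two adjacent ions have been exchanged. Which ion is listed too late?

Ge^4+

The pair Pb^4+, Ge^4+ is the wrong way round — both in group 14 with the same charge; Ge^4+ (period 4) has the smaller radius. All other adjacent pairs agree with periodic trends, so Ge^4+ is the misplaced ion.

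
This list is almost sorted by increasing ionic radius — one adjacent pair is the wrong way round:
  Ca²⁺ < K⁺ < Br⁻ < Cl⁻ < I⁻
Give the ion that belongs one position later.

Br⁻

Scanning neighbour by neighbour, only Br⁻/Cl⁻ violates a trend: Cl⁻ and Br⁻ are in one column with the same charge; the lighter period-3 ion has one fewer shell and is smaller. That makes Br⁻ the one sitting a position early relative to where it belongs.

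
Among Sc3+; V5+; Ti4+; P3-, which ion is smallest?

V5+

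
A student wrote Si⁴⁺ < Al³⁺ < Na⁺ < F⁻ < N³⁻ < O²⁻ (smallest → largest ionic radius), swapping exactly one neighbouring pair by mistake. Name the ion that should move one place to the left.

O²⁻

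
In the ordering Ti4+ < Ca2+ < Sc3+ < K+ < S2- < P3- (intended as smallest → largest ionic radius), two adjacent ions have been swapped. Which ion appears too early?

Compare adjacent ions: both have 18 electrons but Z(Sc)=21 > Z(Ca)=20, so Sc3+ should be the smaller of the two — yet in this increasing list Ca2+ sits before Sc3+. Nothing else is reversed, so Ca2+ should move one place to the right.

Ca2+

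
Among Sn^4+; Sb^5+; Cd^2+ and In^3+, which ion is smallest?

Each ion has 46 electrons. The ranking follows nuclear charge in reverse — greater Z gives a smaller radius. Sb^5+ (Z=51), Sn^4+ (Z=50), In^3+ (Z=49), Cd^2+ (Z=48).

Sb^5+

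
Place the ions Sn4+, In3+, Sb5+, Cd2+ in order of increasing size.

Each ion has 46 electrons. The ranking follows nuclear charge in reverse — greater Z gives a smaller radius. Sb5+ (Z=51), Sn4+ (Z=50), In3+ (Z=49), Cd2+ (Z=48).

Sb5+ < Sn4+ < In3+ < Cd2+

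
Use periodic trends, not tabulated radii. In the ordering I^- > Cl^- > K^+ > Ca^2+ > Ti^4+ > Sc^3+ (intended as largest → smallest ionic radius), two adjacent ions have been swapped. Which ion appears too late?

Sc^3+

Check each adjacent pair. Ti^4+ and Sc^3+ are reversed: they are isoelectronic (18 e⁻) and Ti has more protons than Sc (22 vs 21), making Ti^4+ smaller. No other neighbouring pair contradicts the periodic trends, so Sc^3+ is the ion listed too late.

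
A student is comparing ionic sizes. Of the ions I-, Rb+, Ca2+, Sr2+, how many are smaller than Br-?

First list Z and electron count for each: Ca2+: 18 e⁻, Z=20, Sr2+: 36 e⁻, Z=38, Rb+: 36 e⁻, Z=37, Br-: 36 e⁻, Z=35, I-: 54 e⁻, Z=53. Ca2+ < Sr2+ (same group, period 4 vs 5); Sr2+ < Rb+ (both 36 e⁻, Z=38>37); Rb+ < Br- (both 36 e⁻, Z=37>35); Br- < I- (same group, 1 shell fewer).
Relative to Br-, the ions that are smaller are Ca2+, Sr2+, Rb+. So 3 are smaller.

3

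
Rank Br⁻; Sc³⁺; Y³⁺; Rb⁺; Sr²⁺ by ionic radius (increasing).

Sc³⁺ < Y³⁺ < Sr²⁺ < Rb⁺ < Br⁻

Work out protons and electrons: Sc³⁺ has 18 e⁻ (Z=21), Y³⁺ has 36 e⁻ (Z=39), Sr²⁺ has 36 e⁻ (Z=38), Rb⁺ has 36 e⁻ (Z=37), Br⁻ has 36 e⁻ (Z=35). Sc³⁺ < Y³⁺ (same group, 1 shell fewer); Y³⁺ < Sr²⁺ (isoelectronic, higher Z=39 is smaller); Sr²⁺ < Rb⁺ (isoelectronic, higher Z=38 is smaller); Rb⁺ < Br⁻ (both 36 e⁻, Z=37>35).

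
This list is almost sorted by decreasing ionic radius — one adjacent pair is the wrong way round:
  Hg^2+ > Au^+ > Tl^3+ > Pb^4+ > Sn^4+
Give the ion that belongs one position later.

Check each adjacent pair. Hg^2+ and Au^+ are reversed: they are isoelectronic (78 e⁻) and Hg has more protons than Au (80 vs 79), making Hg^2+ smaller. No other neighbouring pair contradicts the periodic trends, so Hg^2+ is the ion listed too early.

Hg^2+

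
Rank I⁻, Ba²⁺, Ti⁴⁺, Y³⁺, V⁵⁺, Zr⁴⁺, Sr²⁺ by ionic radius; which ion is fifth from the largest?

Zr⁴⁺

V⁵⁺ has 18 e⁻ (Z=23), Ti⁴⁺ has 18 e⁻ (Z=22), Zr⁴⁺ has 36 e⁻ (Z=40), Y³⁺ has 36 e⁻ (Z=39), Sr²⁺ has 36 e⁻ (Z=38), Ba²⁺ has 54 e⁻ (Z=56), I⁻ has 54 e⁻ (Z=53). V⁵⁺ < Ti⁴⁺ (both 18 e⁻, Z=23>22); Ti⁴⁺ < Zr⁴⁺ (same group, period 4 vs 5); Zr⁴⁺ < Y³⁺ (both 36 e⁻, Z=40>39); Y³⁺ < Sr²⁺ (both 36 e⁻, Z=39>38); Sr²⁺ < Ba²⁺ (same group, 1 shell fewer); Ba²⁺ < I⁻ (both 54 e⁻, Z=56>53).
Ordering: V⁵⁺ < Ti⁴⁺ < Zr⁴⁺ < Y³⁺ < Sr²⁺ < Ba²⁺ < I⁻. The fifth largest is Zr⁴⁺.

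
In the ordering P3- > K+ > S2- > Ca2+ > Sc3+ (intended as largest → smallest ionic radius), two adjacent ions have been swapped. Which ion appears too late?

Compare adjacent ions: both have 18 electrons but Z(K)=19 > Z(S)=16, so K+ should be the smaller of the two — yet in this decreasing list K+ sits before S2-. Nothing else is reversed, so S2- should move one place to the left.

S2-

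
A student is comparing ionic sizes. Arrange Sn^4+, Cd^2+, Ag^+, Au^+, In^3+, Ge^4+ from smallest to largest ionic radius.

Ge^4+ (Z=32, 28 e⁻), Sn^4+ (Z=50, 46 e⁻), In^3+ (Z=49, 46 e⁻), Cd^2+ (Z=48, 46 e⁻), Ag^+ (Z=47, 46 e⁻), Au^+ (Z=79, 78 e⁻). Ge^4+ < Sn^4+ (same group, 1 shell fewer); Sn^4+ < In^3+ (isoelectronic, higher Z=50 is smaller); In^3+ < Cd^2+ (both 46 e⁻, Z=49>48); Cd^2+ < Ag^+ (isoelectronic, higher Z=48 is smaller); Ag^+ < Au^+ (same group, 1 shell fewer).

Ge^4+ < Sn^4+ < In^3+ < Cd^2+ < Ag^+ < Au^+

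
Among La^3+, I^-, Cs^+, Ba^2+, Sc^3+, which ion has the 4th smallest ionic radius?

Cs^+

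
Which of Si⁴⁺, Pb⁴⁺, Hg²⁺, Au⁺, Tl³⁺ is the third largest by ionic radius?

Tl³⁺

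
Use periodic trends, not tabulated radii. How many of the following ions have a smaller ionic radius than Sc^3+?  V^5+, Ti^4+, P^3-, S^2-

2

Isoelectronic series (18 e⁻ each). Size is set by nuclear charge: more protons means a smaller ion. V^5+ (Z=23), Ti^4+ (Z=22), Sc^3+ (Z=21), S^2- (Z=16), P^3- (Z=15).
Placing each against Sc^3+: smaller — V^5+, Ti^4+; larger — S^2-, P^3-. So 2 are smaller.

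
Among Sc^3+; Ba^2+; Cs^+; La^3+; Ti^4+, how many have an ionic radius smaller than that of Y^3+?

Electron counts and nuclear charges: Ti^4+ has 18 e⁻ (Z=22), Sc^3+ has 18 e⁻ (Z=21), Y^3+ has 36 e⁻ (Z=39), La^3+ has 54 e⁻ (Z=57), Ba^2+ has 54 e⁻ (Z=56), Cs^+ has 54 e⁻ (Z=55). Ti^4+ < Sc^3+ (isoelectronic, higher Z=22 is smaller); Sc^3+ < Y^3+ (same group, period 4 vs 5); Y^3+ < La^3+ (same group, 1 shell fewer); La^3+ < Ba^2+ (isoelectronic, higher Z=57 is smaller); Ba^2+ < Cs^+ (both 54 e⁻, Z=56>55).
Relative to Y^3+, the ions that are smaller are Ti^4+, Sc^3+. That's 2.

2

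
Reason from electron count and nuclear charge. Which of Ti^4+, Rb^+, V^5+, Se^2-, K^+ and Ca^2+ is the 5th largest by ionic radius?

Ti^4+

First list Z and electron count for each: V^5+ (Z=23, 18 e⁻), Ti^4+ (Z=22, 18 e⁻), Ca^2+ (Z=20, 18 e⁻), K^+ (Z=19, 18 e⁻), Rb^+ (Z=37, 36 e⁻), Se^2- (Z=34, 36 e⁻). V^5+ < Ti^4+ (isoelectronic, higher Z=23 is smaller); Ti^4+ < Ca^2+ (both 18 e⁻, Z=22>20); Ca^2+ < K^+ (both 18 e⁻, Z=20>19); K^+ < Rb^+ (same group, 1 shell fewer); Rb^+ < Se^2- (both 36 e⁻, Z=37>34).
That gives V^5+ < Ti^4+ < Ca^2+ < K^+ < Rb^+ < Se^2-. From the largest end, number 5 is Ti^4+.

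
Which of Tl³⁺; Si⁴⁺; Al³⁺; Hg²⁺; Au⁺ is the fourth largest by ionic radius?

Al³⁺

Work out protons and electrons: Si⁴⁺ has 10 e⁻ (Z=14), Al³⁺ has 10 e⁻ (Z=13), Tl³⁺ has 78 e⁻ (Z=81), Hg²⁺ has 78 e⁻ (Z=80), Au⁺ has 78 e⁻ (Z=79). Si⁴⁺ < Al³⁺ (isoelectronic, higher Z=14 is smaller); Al³⁺ < Tl³⁺ (same group, period 3 vs 6); Tl³⁺ < Hg²⁺ (isoelectronic, higher Z=81 is smaller); Hg²⁺ < Au⁺ (isoelectronic, higher Z=80 is smaller).
Ordering: Si⁴⁺ < Al³⁺ < Tl³⁺ < Hg²⁺ < Au⁺. The fourth largest is Al³⁺.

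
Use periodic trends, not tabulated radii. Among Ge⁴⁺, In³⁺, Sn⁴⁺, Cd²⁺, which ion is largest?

Tabulating Z and e⁻: Ge⁴⁺ has 28 e⁻ (Z=32), Sn⁴⁺ has 46 e⁻ (Z=50), In³⁺ has 46 e⁻ (Z=49), Cd²⁺ has 46 e⁻ (Z=48). Ge⁴⁺ < Sn⁴⁺ (same group, period 4 vs 5); Sn⁴⁺ < In³⁺ (isoelectronic, higher Z=50 is smaller); In³⁺ < Cd²⁺ (isoelectronic, higher Z=49 is smaller).

Cd²⁺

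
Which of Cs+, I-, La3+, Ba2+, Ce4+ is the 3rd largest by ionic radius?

Ba2+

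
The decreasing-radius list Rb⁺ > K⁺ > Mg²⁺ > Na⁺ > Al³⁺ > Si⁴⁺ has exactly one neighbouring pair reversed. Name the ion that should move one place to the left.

Na⁺

Scanning neighbour by neighbour, only Mg²⁺/Na⁺ violates a trend: they are isoelectronic (10 e⁻) and Mg has more protons than Na (12 vs 11), making Mg²⁺ smaller. That makes Na⁺ the one sitting a position late relative to where it belongs.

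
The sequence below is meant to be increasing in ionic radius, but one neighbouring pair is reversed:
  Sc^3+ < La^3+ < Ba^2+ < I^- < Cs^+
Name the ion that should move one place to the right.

I^-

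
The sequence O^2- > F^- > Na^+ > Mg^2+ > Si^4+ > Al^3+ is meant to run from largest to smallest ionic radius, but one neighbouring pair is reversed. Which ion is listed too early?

Compare adjacent ions: Si^4+ and Al^3+ share 10 electrons; the higher nuclear charge on Si (Z=14) contracts it more, so Si^4+ < Al^3+ — yet in this decreasing list Si^4+ sits before Al^3+. Nothing else is reversed, so Si^4+ should move one place to the right.

Si^4+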